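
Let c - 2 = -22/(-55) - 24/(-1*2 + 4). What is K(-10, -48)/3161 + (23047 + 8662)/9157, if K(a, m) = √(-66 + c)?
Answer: 31709/9157 + 3*I*√210/15805 ≈ 3.4628 + 0.0027507*I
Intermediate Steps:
c = -48/5 (c = 2 + (-22/(-55) - 24/(-1*2 + 4)) = 2 + (-22*(-1/55) - 24/(-2 + 4)) = 2 + (⅖ - 24/2) = 2 + (⅖ - 24*½) = 2 + (⅖ - 12) = 2 - 58/5 = -48/5 ≈ -9.6000)
K(a, m) = 3*I*√210/5 (K(a, m) = √(-66 - 48/5) = √(-378/5) = 3*I*√210/5)
K(-10, -48)/3161 + (23047 + 8662)/9157 = (3*I*√210/5)/3161 + (23047 + 8662)/9157 = (3*I*√210/5)*(1/3161) + 31709*(1/9157) = 3*I*√210/15805 + 31709/9157 = 31709/9157 + 3*I*√210/15805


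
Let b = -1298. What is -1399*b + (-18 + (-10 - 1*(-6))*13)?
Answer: 1815832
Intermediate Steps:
-1399*b + (-18 + (-10 - 1*(-6))*13) = -1399*(-1298) + (-18 + (-10 - 1*(-6))*13) = 1815902 + (-18 + (-10 + 6)*13) = 1815902 + (-18 - 4*13) = 1815902 + (-18 - 52) = 1815902 - 70 = 1815832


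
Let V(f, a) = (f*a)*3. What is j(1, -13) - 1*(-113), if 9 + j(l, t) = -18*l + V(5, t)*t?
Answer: 2621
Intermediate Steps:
V(f, a) = 3*a*f (V(f, a) = (a*f)*3 = 3*a*f)
j(l, t) = -9 - 18*l + 15*t² (j(l, t) = -9 + (-18*l + (3*t*5)*t) = -9 + (-18*l + (15*t)*t) = -9 + (-18*l + 15*t²) = -9 - 18*l + 15*t²)
j(1, -13) - 1*(-113) = (-9 - 18*1 + 15*(-13)²) - 1*(-113) = (-9 - 18 + 15*169) + 113 = (-9 - 18 + 2535) + 113 = 2508 + 113 = 2621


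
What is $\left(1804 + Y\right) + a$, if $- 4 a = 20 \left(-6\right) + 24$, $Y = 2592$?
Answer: $4420$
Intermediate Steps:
$a = 24$ ($a = - \frac{20 \left(-6\right) + 24}{4} = - \frac{-120 + 24}{4} = \left(- \frac{1}{4}\right) \left(-96\right) = 24$)
$\left(1804 + Y\right) + a = \left(1804 + 2592\right) + 24 = 4396 + 24 = 4420$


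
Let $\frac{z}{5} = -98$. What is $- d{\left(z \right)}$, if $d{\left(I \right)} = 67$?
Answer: $-67$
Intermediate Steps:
$z = -490$ ($z = 5 \left(-98\right) = -490$)
$- d{\left(z \right)} = \left(-1\right) 67 = -67$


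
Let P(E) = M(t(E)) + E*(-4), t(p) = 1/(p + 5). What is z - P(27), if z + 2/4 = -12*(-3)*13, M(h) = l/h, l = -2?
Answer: 1279/2 ≈ 639.50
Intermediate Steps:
t(p) = 1/(5 + p)
M(h) = -2/h
P(E) = -10 - 6*E (P(E) = -(10 + 2*E) + E*(-4) = -2*(5 + E) - 4*E = (-10 - 2*E) - 4*E = -10 - 6*E)
z = 935/2 (z = -1/2 - 12*(-3)*13 = -1/2 + 36*13 = -1/2 + 468 = 935/2 ≈ 467.50)
z - P(27) = 935/2 - (-10 - 6*27) = 935/2 - (-10 - 162) = 935/2 - 1*(-172) = 935/2 + 172 = 1279/2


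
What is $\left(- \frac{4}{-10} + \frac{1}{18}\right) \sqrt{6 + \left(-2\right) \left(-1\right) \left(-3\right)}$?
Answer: $0$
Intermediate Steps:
$\left(- \frac{4}{-10} + \frac{1}{18}\right) \sqrt{6 + \left(-2\right) \left(-1\right) \left(-3\right)} = \left(\left(-4\right) \left(- \frac{1}{10}\right) + \frac{1}{18}\right) \sqrt{6 + 2 \left(-3\right)} = \left(\frac{2}{5} + \frac{1}{18}\right) \sqrt{6 - 6} = \frac{41 \sqrt{0}}{90} = \frac{41}{90} \cdot 0 = 0$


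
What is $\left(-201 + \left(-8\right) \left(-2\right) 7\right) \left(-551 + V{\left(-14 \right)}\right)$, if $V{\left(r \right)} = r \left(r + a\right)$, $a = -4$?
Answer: $26611$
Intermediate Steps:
$V{\left(r \right)} = r \left(-4 + r\right)$ ($V{\left(r \right)} = r \left(r - 4\right) = r \left(-4 + r\right)$)
$\left(-201 + \left(-8\right) \left(-2\right) 7\right) \left(-551 + V{\left(-14 \right)}\right) = \left(-201 + \left(-8\right) \left(-2\right) 7\right) \left(-551 - 14 \left(-4 - 14\right)\right) = \left(-201 + 16 \cdot 7\right) \left(-551 - -252\right) = \left(-201 + 112\right) \left(-551 + 252\right) = \left(-89\right) \left(-299\right) = 26611$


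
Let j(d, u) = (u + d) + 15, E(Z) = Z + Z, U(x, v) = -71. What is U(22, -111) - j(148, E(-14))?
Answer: -206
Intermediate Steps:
E(Z) = 2*Z
j(d, u) = 15 + d + u (j(d, u) = (d + u) + 15 = 15 + d + u)
U(22, -111) - j(148, E(-14)) = -71 - (15 + 148 + 2*(-14)) = -71 - (15 + 148 - 28) = -71 - 1*135 = -71 - 135 = -206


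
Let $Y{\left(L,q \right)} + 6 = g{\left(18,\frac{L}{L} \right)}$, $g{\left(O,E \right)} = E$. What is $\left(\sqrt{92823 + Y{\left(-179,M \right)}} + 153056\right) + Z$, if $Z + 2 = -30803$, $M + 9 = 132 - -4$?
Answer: $122251 + \sqrt{92818} \approx 1.2256 \cdot 10^{5}$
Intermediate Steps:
$M = 127$ ($M = -9 + \left(132 - -4\right) = -9 + \left(132 + 4\right) = -9 + 136 = 127$)
$Y{\left(L,q \right)} = -5$ ($Y{\left(L,q \right)} = -6 + \frac{L}{L} = -6 + 1 = -5$)
$Z = -30805$ ($Z = -2 - 30803 = -30805$)
$\left(\sqrt{92823 + Y{\left(-179,M \right)}} + 153056\right) + Z = \left(\sqrt{92823 - 5} + 153056\right) - 30805 = \left(\sqrt{92818} + 153056\right) - 30805 = \left(153056 + \sqrt{92818}\right) - 30805 = 122251 + \sqrt{92818}$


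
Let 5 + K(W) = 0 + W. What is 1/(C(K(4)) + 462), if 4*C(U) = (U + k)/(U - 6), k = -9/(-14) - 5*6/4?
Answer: 196/90607 ≈ 0.0021632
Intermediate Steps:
k = -48/7 (k = -9*(-1/14) - 30*¼ = 9/14 - 15/2 = -48/7 ≈ -6.8571)
K(W) = -5 + W (K(W) = -5 + (0 + W) = -5 + W)
C(U) = (-48/7 + U)/(4*(-6 + U)) (C(U) = ((U - 48/7)/(U - 6))/4 = ((-48/7 + U)/(-6 + U))/4 = (-48/7 + U)/(4*(-6 + U)))
1/(C(K(4)) + 462) = 1/((-48 + 7*(-5 + 4))/(28*(-6 + (-5 + 4))) + 462) = 1/((-48 + 7*(-1))/(28*(-6 - 1)) + 462) = 1/((1/28)*(-48 - 7)/(-7) + 462) = 1/((1/28)*(-⅐)*(-55) + 462) = 1/(55/196 + 462) = 1/(90607/196) = 196/90607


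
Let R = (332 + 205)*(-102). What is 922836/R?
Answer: -153806/9129 ≈ -16.848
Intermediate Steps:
R = -54774 (R = 537*(-102) = -54774)
922836/R = 922836/(-54774) = 922836*(-1/54774) = -153806/9129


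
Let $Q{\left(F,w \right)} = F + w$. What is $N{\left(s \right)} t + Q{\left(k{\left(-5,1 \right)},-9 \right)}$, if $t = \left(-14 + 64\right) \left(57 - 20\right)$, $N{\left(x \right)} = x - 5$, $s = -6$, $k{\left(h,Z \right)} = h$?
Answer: $-20364$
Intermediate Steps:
$N{\left(x \right)} = -5 + x$ ($N{\left(x \right)} = x - 5 = -5 + x$)
$t = 1850$ ($t = 50 \cdot 37 = 1850$)
$N{\left(s \right)} t + Q{\left(k{\left(-5,1 \right)},-9 \right)} = \left(-5 - 6\right) 1850 - 14 = \left(-11\right) 1850 - 14 = -20350 - 14 = -20364$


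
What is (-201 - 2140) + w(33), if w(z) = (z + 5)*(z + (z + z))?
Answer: 1421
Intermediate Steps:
w(z) = 3*z*(5 + z) (w(z) = (5 + z)*(z + 2*z) = (5 + z)*(3*z) = 3*z*(5 + z))
(-201 - 2140) + w(33) = (-201 - 2140) + 3*33*(5 + 33) = -2341 + 3*33*38 = -2341 + 3762 = 1421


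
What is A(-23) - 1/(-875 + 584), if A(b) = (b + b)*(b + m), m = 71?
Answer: -642527/291 ≈ -2208.0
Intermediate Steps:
A(b) = 2*b*(71 + b) (A(b) = (b + b)*(b + 71) = (2*b)*(71 + b) = 2*b*(71 + b))
A(-23) - 1/(-875 + 584) = 2*(-23)*(71 - 23) - 1/(-875 + 584) = 2*(-23)*48 - 1/(-291) = -2208 - 1*(-1/291) = -2208 + 1/291 = -642527/291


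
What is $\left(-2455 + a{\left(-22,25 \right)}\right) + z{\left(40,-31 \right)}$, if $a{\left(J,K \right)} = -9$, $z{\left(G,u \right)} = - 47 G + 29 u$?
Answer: $-5243$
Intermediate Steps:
$\left(-2455 + a{\left(-22,25 \right)}\right) + z{\left(40,-31 \right)} = \left(-2455 - 9\right) + \left(\left(-47\right) 40 + 29 \left(-31\right)\right) = -2464 - 2779 = -5243$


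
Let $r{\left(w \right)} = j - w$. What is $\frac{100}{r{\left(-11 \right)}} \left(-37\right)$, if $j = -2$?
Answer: $- \frac{3700}{9} \approx -411.11$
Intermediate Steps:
$r{\left(w \right)} = -2 - w$
$\frac{100}{r{\left(-11 \right)}} \left(-37\right) = \frac{100}{-2 - -11} \left(-37\right) = \frac{100}{-2 + 11} \left(-37\right) = \frac{100}{9} \left(-37\right) = - \frac{3700}{9}$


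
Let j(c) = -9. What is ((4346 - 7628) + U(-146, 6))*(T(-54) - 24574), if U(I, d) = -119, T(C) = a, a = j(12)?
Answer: 83606783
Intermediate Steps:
a = -9
T(C) = -9
((4346 - 7628) + U(-146, 6))*(T(-54) - 24574) = ((4346 - 7628) - 119)*(-9 - 24574) = (-3282 - 119)*(-24583) = -3401*(-24583) = 83606783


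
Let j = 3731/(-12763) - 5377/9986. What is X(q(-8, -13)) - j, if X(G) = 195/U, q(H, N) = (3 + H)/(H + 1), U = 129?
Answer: 12837365601/5480406674 ≈ 2.3424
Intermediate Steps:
q(H, N) = (3 + H)/(1 + H)
X(G) = 65/43 (X(G) = 195/129 = 195*(1/129) = 65/43)
j = -105884417/127451318 (j = 3731*(-1/12763) - 5377*1/9986 = -3731/12763 - 5377/9986 = -105884417/127451318 ≈ -0.83078)
X(q(-8, -13)) - j = 65/43 - 1*(-105884417/127451318) = 65/43 + 105884417/127451318 = 12837365601/5480406674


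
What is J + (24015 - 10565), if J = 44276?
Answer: 57726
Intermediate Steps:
J + (24015 - 10565) = 44276 + (24015 - 10565) = 44276 + 13450 = 57726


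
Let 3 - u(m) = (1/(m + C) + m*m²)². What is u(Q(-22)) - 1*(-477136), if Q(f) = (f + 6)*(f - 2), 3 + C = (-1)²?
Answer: -467858012967575950005/145924 ≈ -3.2062e+15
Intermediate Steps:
C = -2 (C = -3 + (-1)² = -3 + 1 = -2)
Q(f) = (-2 + f)*(6 + f) (Q(f) = (6 + f)*(-2 + f) = (-2 + f)*(6 + f))
u(m) = 3 - (m³ + 1/(-2 + m))² (u(m) = 3 - (1/(m - 2) + m*m²)² = 3 - (1/(-2 + m) + m³)² = 3 - (m³ + 1/(-2 + m))²)
u(Q(-22)) - 1*(-477136) = (3 - (1 + (-12 + (-22)² + 4*(-22))⁴ - 2*(-12 + (-22)² + 4*(-22))³)²/(-2 + (-12 + (-22)² + 4*(-22)))²) - 1*(-477136) = (3 - (1 + (-12 + 484 - 88)⁴ - 2*(-12 + 484 - 88)³)²/(-2 + (-12 + 484 - 88))²) + 477136 = (3 - (1 + 384⁴ - 2*384³)²/(-2 + 384)²) + 477136 = (3 - 1*(1 + 21743271936 - 2*56623104)²/382²) + 477136 = (3 - 1*1/145924*(1 + 21743271936 - 113246208)²) + 477136 = (3 - 1*1/145924*21630025729²) + 477136 = (3 - 1*1/145924*467858013037201981441) + 477136 = (3 - 467858013037201981441/145924) + 477136 = -467858013037201543669/145924 + 477136 = -467858012967575950005/145924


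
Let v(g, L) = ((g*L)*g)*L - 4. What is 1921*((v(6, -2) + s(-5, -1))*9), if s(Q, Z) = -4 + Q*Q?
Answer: 2783529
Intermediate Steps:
v(g, L) = -4 + L²*g² (v(g, L) = ((L*g)*g)*L - 4 = (L*g²)*L - 4 = L²*g² - 4 = -4 + L²*g²)
s(Q, Z) = -4 + Q²
1921*((v(6, -2) + s(-5, -1))*9) = 1921*(((-4 + (-2)²*6²) + (-4 + (-5)²))*9) = 1921*(((-4 + 4*36) + (-4 + 25))*9) = 1921*(((-4 + 144) + 21)*9) = 1921*((140 + 21)*9) = 1921*(161*9) = 1921*1449 = 2783529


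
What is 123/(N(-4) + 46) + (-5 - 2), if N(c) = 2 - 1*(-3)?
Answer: -78/17 ≈ -4.5882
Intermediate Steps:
N(c) = 5 (N(c) = 2 + 3 = 5)
123/(N(-4) + 46) + (-5 - 2) = 123/(5 + 46) + (-5 - 2) = 123/51 - 7 = (1/51)*123 - 7 = 41/17 - 7 = -78/17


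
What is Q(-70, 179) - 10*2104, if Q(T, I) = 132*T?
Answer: -30280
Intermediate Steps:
Q(-70, 179) - 10*2104 = 132*(-70) - 10*2104 = -9240 - 1*21040 = -9240 - 21040 = -30280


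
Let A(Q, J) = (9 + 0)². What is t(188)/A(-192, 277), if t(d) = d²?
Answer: 35344/81 ≈ 436.35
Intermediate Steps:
A(Q, J) = 81 (A(Q, J) = 9² = 81)
t(188)/A(-192, 277) = 188²/81 = 35344*(1/81) = 35344/81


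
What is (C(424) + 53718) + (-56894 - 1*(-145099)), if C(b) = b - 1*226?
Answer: 142121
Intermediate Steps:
C(b) = -226 + b (C(b) = b - 226 = -226 + b)
(C(424) + 53718) + (-56894 - 1*(-145099)) = ((-226 + 424) + 53718) + (-56894 - 1*(-145099)) = (198 + 53718) + (-56894 + 145099) = 53916 + 88205 = 142121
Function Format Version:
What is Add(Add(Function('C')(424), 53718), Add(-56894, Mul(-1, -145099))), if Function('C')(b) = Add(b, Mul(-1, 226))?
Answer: 142121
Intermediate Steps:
Function('C')(b) = Add(-226, b) (Function('C')(b) = Add(b, -226) = Add(-226, b))
Add(Add(Function('C')(424), 53718), Add(-56894, Mul(-1, -145099))) = Add(Add(Add(-226, 424), 53718), Add(-56894, Mul(-1, -145099))) = Add(Add(198, 53718), Add(-56894, 145099)) = Add(53916, 88205) = 142121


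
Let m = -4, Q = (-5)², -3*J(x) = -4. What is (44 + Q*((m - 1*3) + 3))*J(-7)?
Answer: -224/3 ≈ -74.667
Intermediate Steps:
J(x) = 4/3 (J(x) = -⅓*(-4) = 4/3)
Q = 25
(44 + Q*((m - 1*3) + 3))*J(-7) = (44 + 25*((-4 - 1*3) + 3))*(4/3) = (44 + 25*((-4 - 3) + 3))*(4/3) = (44 + 25*(-7 + 3))*(4/3) = (44 + 25*(-4))*(4/3) = (44 - 100)*(4/3) = -56*4/3 = -224/3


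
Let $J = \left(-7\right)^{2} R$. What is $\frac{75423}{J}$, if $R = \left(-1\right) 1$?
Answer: $- \frac{75423}{49} \approx -1539.2$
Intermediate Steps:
$R = -1$
$J = -49$ ($J = \left(-7\right)^{2} \left(-1\right) = 49 \left(-1\right) = -49$)
$\frac{75423}{J} = \frac{75423}{-49} = 75423 \left(- \frac{1}{49}\right) = - \frac{75423}{49}$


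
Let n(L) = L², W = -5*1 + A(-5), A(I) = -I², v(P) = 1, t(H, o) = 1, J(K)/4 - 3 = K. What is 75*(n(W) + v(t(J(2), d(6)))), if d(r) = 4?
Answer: 67575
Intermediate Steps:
J(K) = 12 + 4*K
W = -30 (W = -5*1 - 1*(-5)² = -5 - 1*25 = -5 - 25 = -30)
75*(n(W) + v(t(J(2), d(6)))) = 75*((-30)² + 1) = 75*(900 + 1) = 75*901 = 67575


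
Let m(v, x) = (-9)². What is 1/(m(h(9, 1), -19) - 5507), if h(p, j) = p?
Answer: -1/5426 ≈ -0.00018430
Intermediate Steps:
m(v, x) = 81
1/(m(h(9, 1), -19) - 5507) = 1/(81 - 5507) = 1/(-5426) = -1/5426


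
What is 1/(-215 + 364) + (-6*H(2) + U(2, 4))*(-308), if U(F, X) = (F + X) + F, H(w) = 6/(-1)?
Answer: -2019247/149 ≈ -13552.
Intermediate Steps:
H(w) = -6 (H(w) = 6*(-1) = -6)
U(F, X) = X + 2*F
1/(-215 + 364) + (-6*H(2) + U(2, 4))*(-308) = 1/(-215 + 364) + (-6*(-6) + (4 + 2*2))*(-308) = 1/149 + (36 + (4 + 4))*(-308) = 1/149 + (36 + 8)*(-308) = 1/149 + 44*(-308) = 1/149 - 13552 = -2019247/149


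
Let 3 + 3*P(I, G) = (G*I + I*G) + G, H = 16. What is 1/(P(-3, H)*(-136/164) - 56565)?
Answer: -123/6954673 ≈ -1.7686e-5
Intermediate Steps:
P(I, G) = -1 + G/3 + 2*G*I/3 (P(I, G) = -1 + ((G*I + I*G) + G)/3 = -1 + ((G*I + G*I) + G)/3 = -1 + (2*G*I + G)/3 = -1 + (G + 2*G*I)/3 = -1 + (G/3 + 2*G*I/3) = -1 + G/3 + 2*G*I/3)
1/(P(-3, H)*(-136/164) - 56565) = 1/((-1 + (⅓)*16 + (⅔)*16*(-3))*(-136/164) - 56565) = 1/((-1 + 16/3 - 32)*(-136*1/164) - 56565) = 1/(-83/3*(-34/41) - 56565) = 1/(2822/123 - 56565) = 1/(-6954673/123) = -123/6954673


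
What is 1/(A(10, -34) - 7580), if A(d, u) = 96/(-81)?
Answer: -27/204692 ≈ -0.00013191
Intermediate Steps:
A(d, u) = -32/27 (A(d, u) = 96*(-1/81) = -32/27)
1/(A(10, -34) - 7580) = 1/(-32/27 - 7580) = 1/(-204692/27) = -27/204692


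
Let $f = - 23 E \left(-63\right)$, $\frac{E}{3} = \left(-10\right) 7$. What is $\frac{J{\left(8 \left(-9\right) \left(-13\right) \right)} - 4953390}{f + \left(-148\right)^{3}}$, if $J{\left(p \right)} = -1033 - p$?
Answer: $\frac{4955359}{3546082} \approx 1.3974$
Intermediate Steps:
$E = -210$ ($E = 3 \left(\left(-10\right) 7\right) = 3 \left(-70\right) = -210$)
$f = -304290$ ($f = \left(-23\right) \left(-210\right) \left(-63\right) = 4830 \left(-63\right) = -304290$)
$\frac{J{\left(8 \left(-9\right) \left(-13\right) \right)} - 4953390}{f + \left(-148\right)^{3}} = \frac{\left(-1033 - 8 \left(-9\right) \left(-13\right)\right) - 4953390}{-304290 + \left(-148\right)^{3}} = \frac{\left(-1033 - \left(-72\right) \left(-13\right)\right) - 4953390}{-304290 - 3241792} = \frac{\left(-1033 - 936\right) - 4953390}{-3546082} = \left(\left(-1033 - 936\right) - 4953390\right) \left(- \frac{1}{3546082}\right) = \left(-1969 - 4953390\right) \left(- \frac{1}{3546082}\right) = \left(-4955359\right) \left(- \frac{1}{3546082}\right) = \frac{4955359}{3546082}$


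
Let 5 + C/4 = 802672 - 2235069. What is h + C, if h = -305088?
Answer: -6034696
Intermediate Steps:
C = -5729608 (C = -20 + 4*(802672 - 2235069) = -20 + 4*(-1432397) = -20 - 5729588 = -5729608)
h + C = -305088 - 5729608 = -6034696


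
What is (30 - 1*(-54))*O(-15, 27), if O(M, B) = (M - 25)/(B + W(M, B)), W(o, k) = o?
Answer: -280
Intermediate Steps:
O(M, B) = (-25 + M)/(B + M) (O(M, B) = (M - 25)/(B + M) = (-25 + M)/(B + M))
(30 - 1*(-54))*O(-15, 27) = (30 - 1*(-54))*((-25 - 15)/(27 - 15)) = (30 + 54)*(-40/12) = 84*((1/12)*(-40)) = 84*(-10/3) = -280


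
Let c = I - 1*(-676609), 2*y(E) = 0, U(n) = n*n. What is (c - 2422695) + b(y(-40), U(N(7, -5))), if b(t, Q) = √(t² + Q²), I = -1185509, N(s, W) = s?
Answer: -2931546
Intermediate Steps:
U(n) = n²
y(E) = 0 (y(E) = (½)*0 = 0)
b(t, Q) = √(Q² + t²)
c = -508900 (c = -1185509 - 1*(-676609) = -1185509 + 676609 = -508900)
(c - 2422695) + b(y(-40), U(N(7, -5))) = (-508900 - 2422695) + √((7²)² + 0²) = -2931595 + √(49² + 0) = -2931595 + √(2401 + 0) = -2931595 + √2401 = -2931595 + 49 = -2931546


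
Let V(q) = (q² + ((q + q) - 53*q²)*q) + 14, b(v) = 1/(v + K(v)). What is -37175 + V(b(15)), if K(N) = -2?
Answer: -81642731/2197 ≈ -37161.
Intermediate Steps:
b(v) = 1/(-2 + v) (b(v) = 1/(v - 2) = 1/(-2 + v))
V(q) = 14 + q² + q*(-53*q² + 2*q) (V(q) = (q² + (2*q - 53*q²)*q) + 14 = (q² + (-53*q² + 2*q)*q) + 14 = (q² + q*(-53*q² + 2*q)) + 14 = 14 + q² + q*(-53*q² + 2*q))
-37175 + V(b(15)) = -37175 + (14 - 53/(-2 + 15)³ + 3*(1/(-2 + 15))²) = -37175 + (14 - 53*(1/13)³ + 3*(1/13)²) = -37175 + (14 - 53*1/2197 + 3*(1/169)) = -37175 + (14 - 53/2197 + 3/169) = -37175 + 30744/2197 = -81642731/2197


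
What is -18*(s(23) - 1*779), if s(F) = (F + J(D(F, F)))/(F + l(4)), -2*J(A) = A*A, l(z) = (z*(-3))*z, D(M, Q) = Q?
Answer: 346203/25 ≈ 13848.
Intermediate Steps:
l(z) = -3*z² (l(z) = (-3*z)*z = -3*z²)
J(A) = -A²/2 (J(A) = -A*A/2 = -A²/2)
s(F) = (F - F²/2)/(-48 + F) (s(F) = (F - F²/2)/(F - 3*4²) = (F - F²/2)/(F - 3*16) = (F - F²/2)/(F - 48) = (F - F²/2)/(-48 + F))
-18*(s(23) - 1*779) = -18*((½)*23*(2 - 1*23)/(-48 + 23) - 1*779) = -18*((½)*23*(2 - 23)/(-25) - 779) = -18*((½)*23*(-1/25)*(-21) - 779) = -18*(483/50 - 779) = -18*(-38467/50) = 346203/25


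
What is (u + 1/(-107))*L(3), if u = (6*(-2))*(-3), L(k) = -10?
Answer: -38510/107 ≈ -359.91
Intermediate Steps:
u = 36 (u = -12*(-3) = 36)
(u + 1/(-107))*L(3) = (36 + 1/(-107))*(-10) = (36 - 1/107)*(-10) = (3851/107)*(-10) = -38510/107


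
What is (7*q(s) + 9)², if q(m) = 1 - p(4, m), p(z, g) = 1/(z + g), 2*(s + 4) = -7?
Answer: 324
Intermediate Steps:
s = -15/2 (s = -4 + (½)*(-7) = -4 - 7/2 = -15/2 ≈ -7.5000)
p(z, g) = 1/(g + z)
q(m) = 1 - 1/(4 + m) (q(m) = 1 - 1/(m + 4) = 1 - 1/(4 + m))
(7*q(s) + 9)² = (7*((3 - 15/2)/(4 - 15/2)) + 9)² = (7*(-9/2/(-7/2)) + 9)² = (7*(-2/7*(-9/2)) + 9)² = (7*(9/7) + 9)² = (9 + 9)² = 18² = 324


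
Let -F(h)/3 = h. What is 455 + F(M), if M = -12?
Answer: 491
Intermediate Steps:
F(h) = -3*h
455 + F(M) = 455 - 3*(-12) = 455 + 36 = 491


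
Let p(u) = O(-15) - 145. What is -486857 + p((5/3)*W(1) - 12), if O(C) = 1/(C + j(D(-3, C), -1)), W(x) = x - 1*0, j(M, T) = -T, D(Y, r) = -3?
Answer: -6818029/14 ≈ -4.8700e+5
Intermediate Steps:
W(x) = x (W(x) = x + 0 = x)
O(C) = 1/(1 + C) (O(C) = 1/(C - 1*(-1)) = 1/(C + 1) = 1/(1 + C))
p(u) = -2031/14 (p(u) = 1/(1 - 15) - 145 = 1/(-14) - 145 = -1/14 - 145 = -2031/14)
-486857 + p((5/3)*W(1) - 12) = -486857 - 2031/14 = -6818029/14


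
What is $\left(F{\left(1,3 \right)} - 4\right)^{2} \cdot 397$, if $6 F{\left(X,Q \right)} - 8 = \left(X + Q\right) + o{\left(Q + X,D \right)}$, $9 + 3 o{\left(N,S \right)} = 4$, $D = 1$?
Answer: $\frac{667357}{324} \approx 2059.7$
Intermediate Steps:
$o{\left(N,S \right)} = - \frac{5}{3}$ ($o{\left(N,S \right)} = -3 + \frac{1}{3} \cdot 4 = -3 + \frac{4}{3} = - \frac{5}{3}$)
$F{\left(X,Q \right)} = \frac{19}{18} + \frac{Q}{6} + \frac{X}{6}$ ($F{\left(X,Q \right)} = \frac{4}{3} + \frac{\left(X + Q\right) - \frac{5}{3}}{6} = \frac{4}{3} + \frac{\left(Q + X\right) - \frac{5}{3}}{6} = \frac{4}{3} + \frac{- \frac{5}{3} + Q + X}{6} = \frac{4}{3} + \left(- \frac{5}{18} + \frac{Q}{6} + \frac{X}{6}\right) = \frac{19}{18} + \frac{Q}{6} + \frac{X}{6}$)
$\left(F{\left(1,3 \right)} - 4\right)^{2} \cdot 397 = \left(\left(\frac{19}{18} + \frac{1}{6} \cdot 3 + \frac{1}{6} \cdot 1\right) - 4\right)^{2} \cdot 397 = \left(\left(\frac{19}{18} + \frac{1}{2} + \frac{1}{6}\right) - 4\right)^{2} \cdot 397 = \left(\frac{31}{18} - 4\right)^{2} \cdot 397 = \left(- \frac{41}{18}\right)^{2} \cdot 397 = \frac{1681}{324} \cdot 397 = \frac{667357}{324}$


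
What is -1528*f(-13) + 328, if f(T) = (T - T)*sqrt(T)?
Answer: 328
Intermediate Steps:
f(T) = 0 (f(T) = 0*sqrt(T) = 0)
-1528*f(-13) + 328 = -1528*0 + 328 = 0 + 328 = 328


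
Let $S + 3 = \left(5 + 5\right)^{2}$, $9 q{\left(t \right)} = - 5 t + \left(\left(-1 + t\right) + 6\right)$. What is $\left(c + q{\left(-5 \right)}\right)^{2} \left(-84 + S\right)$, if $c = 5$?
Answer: $\frac{63700}{81} \approx 786.42$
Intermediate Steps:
$q{\left(t \right)} = \frac{5}{9} - \frac{4 t}{9}$ ($q{\left(t \right)} = \frac{- 5 t + \left(\left(-1 + t\right) + 6\right)}{9} = \frac{- 5 t + \left(5 + t\right)}{9} = \frac{5 - 4 t}{9} = \frac{5}{9} - \frac{4 t}{9}$)
$S = 97$ ($S = -3 + \left(5 + 5\right)^{2} = -3 + 10^{2} = -3 + 100 = 97$)
$\left(c + q{\left(-5 \right)}\right)^{2} \left(-84 + S\right) = \left(5 + \left(\frac{5}{9} - - \frac{20}{9}\right)\right)^{2} \left(-84 + 97\right) = \left(5 + \left(\frac{5}{9} + \frac{20}{9}\right)\right)^{2} \cdot 13 = \left(5 + \frac{25}{9}\right)^{2} \cdot 13 = \left(\frac{70}{9}\right)^{2} \cdot 13 = \frac{4900}{81} \cdot 13 = \frac{63700}{81}$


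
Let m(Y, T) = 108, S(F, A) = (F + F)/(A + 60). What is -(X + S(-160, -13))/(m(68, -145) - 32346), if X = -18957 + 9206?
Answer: -458617/1515186 ≈ -0.30268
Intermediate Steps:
S(F, A) = 2*F/(60 + A) (S(F, A) = (2*F)/(60 + A) = 2*F/(60 + A))
X = -9751
-(X + S(-160, -13))/(m(68, -145) - 32346) = -(-9751 + 2*(-160)/(60 - 13))/(108 - 32346) = -(-9751 + 2*(-160)/47)/(-32238) = -(-9751 + 2*(-160)*(1/47))*(-1)/32238 = -(-9751 - 320/47)*(-1)/32238 = -(-458617)*(-1)/(47*32238) = -1*458617/1515186 = -458617/1515186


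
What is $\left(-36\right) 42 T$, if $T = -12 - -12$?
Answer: $0$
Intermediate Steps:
$T = 0$ ($T = -12 + 12 = 0$)
$\left(-36\right) 42 T = \left(-36\right) 42 \cdot 0 = \left(-1512\right) 0 = 0$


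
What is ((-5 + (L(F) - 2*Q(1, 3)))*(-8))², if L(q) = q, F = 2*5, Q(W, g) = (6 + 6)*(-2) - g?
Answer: 222784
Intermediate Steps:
Q(W, g) = -24 - g (Q(W, g) = 12*(-2) - g = -24 - g)
F = 10
((-5 + (L(F) - 2*Q(1, 3)))*(-8))² = ((-5 + (10 - 2*(-24 - 1*3)))*(-8))² = ((-5 + (10 - 2*(-24 - 3)))*(-8))² = ((-5 + (10 - 2*(-27)))*(-8))² = ((-5 + (10 + 54))*(-8))² = ((-5 + 64)*(-8))² = (59*(-8))² = (-472)² = 222784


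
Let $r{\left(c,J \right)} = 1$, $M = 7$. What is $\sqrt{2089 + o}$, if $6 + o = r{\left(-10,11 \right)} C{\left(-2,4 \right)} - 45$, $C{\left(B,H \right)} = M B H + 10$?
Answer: $2 \sqrt{498} \approx 44.632$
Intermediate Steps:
$C{\left(B,H \right)} = 10 + 7 B H$ ($C{\left(B,H \right)} = 7 B H + 10 = 10 + 7 B H$)
$o = -97$ ($o = -6 + \left(1 \left(10 + 7 \left(-2\right) 4\right) - 45\right) = -6 + \left(1 \left(10 - 56\right) - 45\right) = -6 + \left(1 \left(-46\right) - 45\right) = -6 - 91 = -97$)
$\sqrt{2089 + o} = \sqrt{2089 - 97} = \sqrt{1992} = 2 \sqrt{498}$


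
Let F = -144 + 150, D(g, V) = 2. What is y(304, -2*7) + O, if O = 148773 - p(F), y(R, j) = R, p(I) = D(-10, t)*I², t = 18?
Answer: 149005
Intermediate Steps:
F = 6
p(I) = 2*I²
O = 148701 (O = 148773 - 2*6² = 148773 - 2*36 = 148773 - 1*72 = 148773 - 72 = 148701)
y(304, -2*7) + O = 304 + 148701 = 149005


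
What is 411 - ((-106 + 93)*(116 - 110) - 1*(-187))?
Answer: 302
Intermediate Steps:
411 - ((-106 + 93)*(116 - 110) - 1*(-187)) = 411 - (-13*6 + 187) = 411 - (-78 + 187) = 411 - 1*109 = 411 - 109 = 302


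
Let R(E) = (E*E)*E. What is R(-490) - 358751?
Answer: -118007751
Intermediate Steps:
R(E) = E³ (R(E) = E²*E = E³)
R(-490) - 358751 = (-490)³ - 358751 = -117649000 - 358751 = -118007751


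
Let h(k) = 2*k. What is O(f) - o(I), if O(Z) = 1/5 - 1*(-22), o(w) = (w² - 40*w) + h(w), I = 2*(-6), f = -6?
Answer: -2889/5 ≈ -577.80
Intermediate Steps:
I = -12
o(w) = w² - 38*w (o(w) = (w² - 40*w) + 2*w = w² - 38*w)
O(Z) = 111/5 (O(Z) = ⅕ + 22 = 111/5)
O(f) - o(I) = 111/5 - (-12)*(-38 - 12) = 111/5 - (-12)*(-50) = 111/5 - 1*600 = 111/5 - 600 = -2889/5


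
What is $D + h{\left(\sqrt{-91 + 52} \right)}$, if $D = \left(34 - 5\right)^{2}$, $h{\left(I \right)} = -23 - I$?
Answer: $818 - i \sqrt{39} \approx 818.0 - 6.245 i$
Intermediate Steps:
$D = 841$ ($D = 29^{2} = 841$)
$D + h{\left(\sqrt{-91 + 52} \right)} = 841 - \left(23 + \sqrt{-91 + 52}\right) = 841 - \left(23 + \sqrt{-39}\right) = 841 - \left(23 + i \sqrt{39}\right) = 818 - i \sqrt{39}$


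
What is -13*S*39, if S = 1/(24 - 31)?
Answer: 507/7 ≈ 72.429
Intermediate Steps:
S = -⅐ (S = 1/(-7) = -⅐ ≈ -0.14286)
-13*S*39 = -13*(-⅐)*39 = (13/7)*39 = 507/7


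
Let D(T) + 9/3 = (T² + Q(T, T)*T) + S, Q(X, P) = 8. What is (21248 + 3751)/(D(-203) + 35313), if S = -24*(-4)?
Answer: 8333/24997 ≈ 0.33336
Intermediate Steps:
S = 96
D(T) = 93 + T² + 8*T (D(T) = -3 + ((T² + 8*T) + 96) = -3 + (96 + T² + 8*T) = 93 + T² + 8*T)
(21248 + 3751)/(D(-203) + 35313) = (21248 + 3751)/((93 + (-203)² + 8*(-203)) + 35313) = 24999/((93 + 41209 - 1624) + 35313) = 24999/(39678 + 35313) = 24999/74991 = 24999*(1/74991) = 8333/24997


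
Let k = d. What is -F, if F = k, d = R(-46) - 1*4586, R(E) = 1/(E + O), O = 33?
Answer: 59619/13 ≈ 4586.1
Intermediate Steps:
R(E) = 1/(33 + E) (R(E) = 1/(E + 33) = 1/(33 + E))
d = -59619/13 (d = 1/(33 - 46) - 1*4586 = 1/(-13) - 4586 = -1/13 - 4586 = -59619/13 ≈ -4586.1)
k = -59619/13 ≈ -4586.1
F = -59619/13 ≈ -4586.1
-F = -1*(-59619/13) = 59619/13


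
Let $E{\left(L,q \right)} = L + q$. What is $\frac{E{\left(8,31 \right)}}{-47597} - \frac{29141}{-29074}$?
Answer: $\frac{1385890291}{1383835178} \approx 1.0015$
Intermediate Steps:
$\frac{E{\left(8,31 \right)}}{-47597} - \frac{29141}{-29074} = \frac{8 + 31}{-47597} - \frac{29141}{-29074} = 39 \left(- \frac{1}{47597}\right) - - \frac{29141}{29074} = - \frac{39}{47597} + \frac{29141}{29074} = \frac{1385890291}{1383835178}$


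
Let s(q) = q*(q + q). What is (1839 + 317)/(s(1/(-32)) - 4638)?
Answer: -1103872/2374655 ≈ -0.46486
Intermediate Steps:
s(q) = 2*q² (s(q) = q*(2*q) = 2*q²)
(1839 + 317)/(s(1/(-32)) - 4638) = (1839 + 317)/(2*(1/(-32))² - 4638) = 2156/(2*(-1/32)² - 4638) = 2156/(2*(1/1024) - 4638) = 2156/(1/512 - 4638) = 2156/(-2374655/512) = 2156*(-512/2374655) = -1103872/2374655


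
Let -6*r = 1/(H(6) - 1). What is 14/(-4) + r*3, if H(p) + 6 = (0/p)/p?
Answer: -24/7 ≈ -3.4286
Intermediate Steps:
H(p) = -6 (H(p) = -6 + (0/p)/p = -6 + 0/p = -6 + 0 = -6)
r = 1/42 (r = -1/(6*(-6 - 1)) = -⅙/(-7) = -⅙*(-⅐) = 1/42 ≈ 0.023810)
14/(-4) + r*3 = 14/(-4) + (1/42)*3 = 14*(-¼) + 1/14 = -7/2 + 1/14 = -24/7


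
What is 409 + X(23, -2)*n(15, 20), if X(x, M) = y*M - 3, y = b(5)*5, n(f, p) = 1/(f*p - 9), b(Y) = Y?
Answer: 118966/291 ≈ 408.82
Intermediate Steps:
n(f, p) = 1/(-9 + f*p)
y = 25 (y = 5*5 = 25)
X(x, M) = -3 + 25*M (X(x, M) = 25*M - 3 = -3 + 25*M)
409 + X(23, -2)*n(15, 20) = 409 + (-3 + 25*(-2))/(-9 + 15*20) = 409 + (-3 - 50)/(-9 + 300) = 409 - 53/291 = 118966/291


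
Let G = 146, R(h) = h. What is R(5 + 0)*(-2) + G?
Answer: 136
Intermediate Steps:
R(5 + 0)*(-2) + G = (5 + 0)*(-2) + 146 = 5*(-2) + 146 = -10 + 146 = 136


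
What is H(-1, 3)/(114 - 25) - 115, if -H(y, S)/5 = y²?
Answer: -10240/89 ≈ -115.06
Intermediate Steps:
H(y, S) = -5*y²
H(-1, 3)/(114 - 25) - 115 = (-5*(-1)²)/(114 - 25) - 115 = (-5*1)/89 - 115 = (1/89)*(-5) - 115 = -5/89 - 115 = -10240/89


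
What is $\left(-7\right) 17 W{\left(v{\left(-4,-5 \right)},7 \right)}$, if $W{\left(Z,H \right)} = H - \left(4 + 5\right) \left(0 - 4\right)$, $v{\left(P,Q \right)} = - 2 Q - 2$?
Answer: $-5117$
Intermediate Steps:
$v{\left(P,Q \right)} = -2 - 2 Q$
$W{\left(Z,H \right)} = 36 + H$ ($W{\left(Z,H \right)} = H - 9 \left(-4\right) = H - -36 = H + 36 = 36 + H$)
$\left(-7\right) 17 W{\left(v{\left(-4,-5 \right)},7 \right)} = \left(-7\right) 17 \left(36 + 7\right) = \left(-119\right) 43 = -5117$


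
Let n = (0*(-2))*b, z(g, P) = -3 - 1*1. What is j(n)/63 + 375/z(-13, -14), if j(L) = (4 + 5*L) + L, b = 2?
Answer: -23609/252 ≈ -93.687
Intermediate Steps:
z(g, P) = -4 (z(g, P) = -3 - 1 = -4)
n = 0 (n = (0*(-2))*2 = 0*2 = 0)
j(L) = 4 + 6*L
j(n)/63 + 375/z(-13, -14) = (4 + 6*0)/63 + 375/(-4) = (4 + 0)*(1/63) + 375*(-1/4) = 4*(1/63) - 375/4 = 4/63 - 375/4 = -23609/252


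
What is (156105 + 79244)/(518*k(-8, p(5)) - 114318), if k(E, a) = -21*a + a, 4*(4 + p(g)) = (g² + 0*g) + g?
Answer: -235349/150578 ≈ -1.5630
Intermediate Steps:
p(g) = -4 + g/4 + g²/4 (p(g) = -4 + ((g² + 0*g) + g)/4 = -4 + ((g² + 0) + g)/4 = -4 + (g² + g)/4 = -4 + (g + g²)/4 = -4 + (g/4 + g²/4) = -4 + g/4 + g²/4)
k(E, a) = -20*a
(156105 + 79244)/(518*k(-8, p(5)) - 114318) = (156105 + 79244)/(518*(-20*(-4 + (¼)*5 + (¼)*5²)) - 114318) = 235349/(518*(-20*(-4 + 5/4 + (¼)*25)) - 114318) = 235349/(518*(-20*(-4 + 5/4 + 25/4)) - 114318) = 235349/(518*(-20*7/2) - 114318) = 235349/(518*(-70) - 114318) = 235349/(-36260 - 114318) = 235349/(-150578) = 235349*(-1/150578) = -235349/150578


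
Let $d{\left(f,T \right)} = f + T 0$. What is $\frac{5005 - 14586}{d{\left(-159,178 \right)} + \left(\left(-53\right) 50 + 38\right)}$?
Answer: $\frac{9581}{2771} \approx 3.4576$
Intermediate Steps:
$d{\left(f,T \right)} = f$ ($d{\left(f,T \right)} = f + 0 = f$)
$\frac{5005 - 14586}{d{\left(-159,178 \right)} + \left(\left(-53\right) 50 + 38\right)} = \frac{5005 - 14586}{-159 + \left(\left(-53\right) 50 + 38\right)} = - \frac{9581}{-159 + \left(-2650 + 38\right)} = - \frac{9581}{-159 - 2612} = - \frac{9581}{-2771} = \left(-9581\right) \left(- \frac{1}{2771}\right) = \frac{9581}{2771}$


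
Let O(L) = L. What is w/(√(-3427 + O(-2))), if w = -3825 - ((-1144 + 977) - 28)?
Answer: 1210*I*√381/381 ≈ 61.99*I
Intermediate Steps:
w = -3630 (w = -3825 - (-167 - 28) = -3825 - 1*(-195) = -3825 + 195 = -3630)
w/(√(-3427 + O(-2))) = -3630/√(-3427 - 2) = -3630*(-I*√381/1143) = -(-1210)*I*√381/381 = 1210*I*√381/381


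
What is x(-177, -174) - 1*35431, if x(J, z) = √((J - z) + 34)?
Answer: -35431 + √31 ≈ -35425.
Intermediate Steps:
x(J, z) = √(34 + J - z)
x(-177, -174) - 1*35431 = √(34 - 177 - 1*(-174)) - 1*35431 = √(34 - 177 + 174) - 35431 = √31 - 35431 = -35431 + √31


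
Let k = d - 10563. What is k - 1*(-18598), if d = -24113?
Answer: -16078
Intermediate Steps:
k = -34676 (k = -24113 - 10563 = -34676)
k - 1*(-18598) = -34676 - 1*(-18598) = -34676 + 18598 = -16078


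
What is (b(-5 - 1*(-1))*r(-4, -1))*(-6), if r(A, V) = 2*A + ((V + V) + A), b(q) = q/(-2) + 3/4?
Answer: 231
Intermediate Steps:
b(q) = ¾ - q/2 (b(q) = q*(-½) + 3*(¼) = -q/2 + ¾ = ¾ - q/2)
r(A, V) = 2*V + 3*A (r(A, V) = 2*A + (2*V + A) = 2*A + (A + 2*V) = 2*V + 3*A)
(b(-5 - 1*(-1))*r(-4, -1))*(-6) = ((¾ - (-5 - 1*(-1))/2)*(2*(-1) + 3*(-4)))*(-6) = ((¾ - (-5 + 1)/2)*(-2 - 12))*(-6) = ((¾ - ½*(-4))*(-14))*(-6) = ((¾ + 2)*(-14))*(-6) = ((11/4)*(-14))*(-6) = -77/2*(-6) = 231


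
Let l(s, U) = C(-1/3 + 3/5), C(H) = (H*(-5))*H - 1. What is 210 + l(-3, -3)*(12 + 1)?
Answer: 8657/45 ≈ 192.38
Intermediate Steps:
C(H) = -1 - 5*H² (C(H) = (-5*H)*H - 1 = -5*H² - 1 = -1 - 5*H²)
l(s, U) = -61/45 (l(s, U) = -1 - 5*(-1/3 + 3/5)² = -1 - 5*(-1*⅓ + 3*(⅕))² = -1 - 5*(-⅓ + ⅗)² = -1 - 5*(4/15)² = -1 - 5*16/225 = -1 - 16/45 = -61/45)
210 + l(-3, -3)*(12 + 1) = 210 - 61*(12 + 1)/45 = 210 - 61/45*13 = 210 - 793/45 = 8657/45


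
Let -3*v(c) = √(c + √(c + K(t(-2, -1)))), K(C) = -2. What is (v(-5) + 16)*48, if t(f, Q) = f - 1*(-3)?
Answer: 768 - 16*√(-5 + I*√7) ≈ 758.83 - 36.933*I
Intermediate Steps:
t(f, Q) = 3 + f (t(f, Q) = f + 3 = 3 + f)
v(c) = -√(c + √(-2 + c))/3 (v(c) = -√(c + √(c - 2))/3 = -√(c + √(-2 + c))/3)
(v(-5) + 16)*48 = (-√(-5 + √(-2 - 5))/3 + 16)*48 = (-√(-5 + √(-7))/3 + 16)*48 = (-√(-5 + I*√7)/3 + 16)*48 = (16 - √(-5 + I*√7)/3)*48 = 768 - 16*√(-5 + I*√7)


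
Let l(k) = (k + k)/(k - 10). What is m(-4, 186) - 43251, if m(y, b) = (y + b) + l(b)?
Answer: -1894943/44 ≈ -43067.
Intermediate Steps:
l(k) = 2*k/(-10 + k) (l(k) = (2*k)/(-10 + k) = 2*k/(-10 + k))
m(y, b) = b + y + 2*b/(-10 + b) (m(y, b) = (y + b) + 2*b/(-10 + b) = (b + y) + 2*b/(-10 + b) = b + y + 2*b/(-10 + b))
m(-4, 186) - 43251 = (2*186 + (-10 + 186)*(186 - 4))/(-10 + 186) - 43251 = (372 + 176*182)/176 - 43251 = (372 + 32032)/176 - 43251 = (1/176)*32404 - 43251 = 8101/44 - 43251 = -1894943/44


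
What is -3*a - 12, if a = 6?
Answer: -30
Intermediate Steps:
-3*a - 12 = -3*6 - 12 = -18 - 12 = -30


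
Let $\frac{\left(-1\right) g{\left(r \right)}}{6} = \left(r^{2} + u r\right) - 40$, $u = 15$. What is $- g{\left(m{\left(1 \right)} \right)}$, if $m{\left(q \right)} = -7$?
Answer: $-576$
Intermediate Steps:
$g{\left(r \right)} = 240 - 90 r - 6 r^{2}$ ($g{\left(r \right)} = - 6 \left(\left(r^{2} + 15 r\right) - 40\right) = - 6 \left(-40 + r^{2} + 15 r\right) = 240 - 90 r - 6 r^{2}$)
$- g{\left(m{\left(1 \right)} \right)} = - (240 - -630 - 6 \left(-7\right)^{2}) = - (240 + 630 - 294) = \left(-1\right) 576 = -576$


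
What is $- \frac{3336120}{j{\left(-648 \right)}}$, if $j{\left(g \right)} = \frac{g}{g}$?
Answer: $-3336120$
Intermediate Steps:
$j{\left(g \right)} = 1$
$- \frac{3336120}{j{\left(-648 \right)}} = - \frac{3336120}{1} = \left(-3336120\right) 1 = -3336120$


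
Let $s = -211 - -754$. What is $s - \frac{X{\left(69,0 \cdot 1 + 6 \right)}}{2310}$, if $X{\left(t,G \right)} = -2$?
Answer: $\frac{627166}{1155} \approx 543.0$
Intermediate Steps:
$s = 543$ ($s = -211 + 754 = 543$)
$s - \frac{X{\left(69,0 \cdot 1 + 6 \right)}}{2310} = 543 - - \frac{2}{2310} = 543 - \left(-2\right) \frac{1}{2310} = 543 - - \frac{1}{1155} = 543 + \frac{1}{1155} = \frac{627166}{1155}$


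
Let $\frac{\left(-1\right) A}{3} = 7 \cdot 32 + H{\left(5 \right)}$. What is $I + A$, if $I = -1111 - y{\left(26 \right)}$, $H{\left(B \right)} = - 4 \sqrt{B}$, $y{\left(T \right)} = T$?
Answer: $-1809 + 12 \sqrt{5} \approx -1782.2$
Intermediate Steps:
$I = -1137$ ($I = -1111 - 26 = -1137$)
$A = -672 + 12 \sqrt{5}$ ($A = - 3 \left(7 \cdot 32 - 4 \sqrt{5}\right) = - 3 \left(224 - 4 \sqrt{5}\right) = -672 + 12 \sqrt{5} \approx -645.17$)
$I + A = -1137 - \left(672 - 12 \sqrt{5}\right) = -1809 + 12 \sqrt{5}$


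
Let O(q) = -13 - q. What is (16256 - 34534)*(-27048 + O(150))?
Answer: 497362658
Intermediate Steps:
(16256 - 34534)*(-27048 + O(150)) = (16256 - 34534)*(-27048 + (-13 - 1*150)) = -18278*(-27048 + (-13 - 150)) = -18278*(-27048 - 163) = -18278*(-27211) = 497362658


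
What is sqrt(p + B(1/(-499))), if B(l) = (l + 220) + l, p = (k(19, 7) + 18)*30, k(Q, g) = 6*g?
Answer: sqrt(502981022)/499 ≈ 44.944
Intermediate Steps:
p = 1800 (p = (6*7 + 18)*30 = (42 + 18)*30 = 60*30 = 1800)
B(l) = 220 + 2*l (B(l) = (220 + l) + l = 220 + 2*l)
sqrt(p + B(1/(-499))) = sqrt(1800 + (220 + 2/(-499))) = sqrt(1800 + (220 + 2*(-1/499))) = sqrt(1800 + (220 - 2/499)) = sqrt(1800 + 109778/499) = sqrt(1007978/499) = sqrt(502981022)/499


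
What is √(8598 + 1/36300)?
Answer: 47*√423867/330 ≈ 92.725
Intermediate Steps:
√(8598 + 1/36300) = √(312107401/36300) = 47*√423867/330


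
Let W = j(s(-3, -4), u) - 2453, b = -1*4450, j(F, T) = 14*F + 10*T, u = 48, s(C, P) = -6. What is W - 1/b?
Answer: -9153649/4450 ≈ -2057.0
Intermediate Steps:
j(F, T) = 10*T + 14*F
b = -4450
W = -2057 (W = (10*48 + 14*(-6)) - 2453 = (480 - 84) - 2453 = 396 - 2453 = -2057)
W - 1/b = -2057 - 1/(-4450) = -2057 - 1*(-1/4450) = -2057 + 1/4450 = -9153649/4450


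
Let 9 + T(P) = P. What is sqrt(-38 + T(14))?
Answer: I*sqrt(33) ≈ 5.7446*I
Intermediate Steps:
T(P) = -9 + P
sqrt(-38 + T(14)) = sqrt(-38 + (-9 + 14)) = sqrt(-38 + 5) = sqrt(-33) = I*sqrt(33)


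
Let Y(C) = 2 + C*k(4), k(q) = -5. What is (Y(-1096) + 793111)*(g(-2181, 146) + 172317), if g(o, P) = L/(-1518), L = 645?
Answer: 69631070192891/506 ≈ 1.3761e+11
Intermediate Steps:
g(o, P) = -215/506 (g(o, P) = 645/(-1518) = 645*(-1/1518) = -215/506)
Y(C) = 2 - 5*C (Y(C) = 2 + C*(-5) = 2 - 5*C)
(Y(-1096) + 793111)*(g(-2181, 146) + 172317) = ((2 - 5*(-1096)) + 793111)*(-215/506 + 172317) = ((2 + 5480) + 793111)*(87192187/506) = (5482 + 793111)*(87192187/506) = 798593*(87192187/506) = 69631070192891/506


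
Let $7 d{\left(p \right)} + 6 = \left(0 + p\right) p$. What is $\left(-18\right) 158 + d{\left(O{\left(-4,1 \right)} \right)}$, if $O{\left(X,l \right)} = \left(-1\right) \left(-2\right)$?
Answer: $- \frac{19910}{7} \approx -2844.3$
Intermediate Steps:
$O{\left(X,l \right)} = 2$
$d{\left(p \right)} = - \frac{6}{7} + \frac{p^{2}}{7}$ ($d{\left(p \right)} = - \frac{6}{7} + \frac{\left(0 + p\right) p}{7} = - \frac{6}{7} + \frac{p p}{7} = - \frac{6}{7} + \frac{p^{2}}{7}$)
$\left(-18\right) 158 + d{\left(O{\left(-4,1 \right)} \right)} = \left(-18\right) 158 - \left(\frac{6}{7} - \frac{2^{2}}{7}\right) = -2844 + \left(- \frac{6}{7} + \frac{1}{7} \cdot 4\right) = -2844 + \left(- \frac{6}{7} + \frac{4}{7}\right) = -2844 - \frac{2}{7} = - \frac{19910}{7}$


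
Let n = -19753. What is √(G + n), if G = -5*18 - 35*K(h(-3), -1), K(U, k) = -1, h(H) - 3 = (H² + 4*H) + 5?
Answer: 4*I*√1238 ≈ 140.74*I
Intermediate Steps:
h(H) = 8 + H² + 4*H (h(H) = 3 + ((H² + 4*H) + 5) = 3 + (5 + H² + 4*H) = 8 + H² + 4*H)
G = -55 (G = -5*18 - 35*(-1) = -90 + 35 = -55)
√(G + n) = √(-55 - 19753) = √(-19808) = 4*I*√1238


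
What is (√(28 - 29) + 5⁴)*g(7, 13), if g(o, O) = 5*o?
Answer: 21875 + 35*I ≈ 21875.0 + 35.0*I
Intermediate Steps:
(√(28 - 29) + 5⁴)*g(7, 13) = (√(28 - 29) + 5⁴)*(5*7) = (√(-1) + 625)*35 = (I + 625)*35 = (625 + I)*35 = 21875 + 35*I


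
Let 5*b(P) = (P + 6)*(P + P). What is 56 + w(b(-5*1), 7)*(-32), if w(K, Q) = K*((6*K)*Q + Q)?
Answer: -4872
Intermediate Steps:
b(P) = 2*P*(6 + P)/5 (b(P) = ((P + 6)*(P + P))/5 = ((6 + P)*(2*P))/5 = (2*P*(6 + P))/5 = 2*P*(6 + P)/5)
w(K, Q) = K*(Q + 6*K*Q) (w(K, Q) = K*(6*K*Q + Q) = K*(Q + 6*K*Q))
56 + w(b(-5*1), 7)*(-32) = 56 + ((2*(-5*1)*(6 - 5*1)/5)*7*(1 + 6*(2*(-5*1)*(6 - 5*1)/5)))*(-32) = 56 + (((2/5)*(-5)*(6 - 5))*7*(1 + 6*((2/5)*(-5)*(6 - 5))))*(-32) = 56 + (((2/5)*(-5)*1)*7*(1 + 6*((2/5)*(-5)*1)))*(-32) = 56 - 2*7*(1 + 6*(-2))*(-32) = 56 - 2*7*(1 - 12)*(-32) = 56 - 2*7*(-11)*(-32) = 56 + 154*(-32) = 56 - 4928 = -4872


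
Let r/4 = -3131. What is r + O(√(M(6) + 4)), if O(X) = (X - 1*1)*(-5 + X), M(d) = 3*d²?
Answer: -12407 - 24*√7 ≈ -12471.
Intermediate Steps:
O(X) = (-1 + X)*(-5 + X) (O(X) = (X - 1)*(-5 + X) = (-1 + X)*(-5 + X))
r = -12524 (r = 4*(-3131) = -12524)
r + O(√(M(6) + 4)) = -12524 + (5 + (√(3*6² + 4))² - 6*√(3*6² + 4)) = -12524 + (5 + (√(3*36 + 4))² - 6*√(3*36 + 4)) = -12524 + (5 + (√(108 + 4))² - 6*√(108 + 4)) = -12524 + (5 + (√112)² - 24*√7) = -12524 + (5 + (4*√7)² - 24*√7) = -12524 + (5 + 112 - 24*√7) = -12524 + (117 - 24*√7) = -12407 - 24*√7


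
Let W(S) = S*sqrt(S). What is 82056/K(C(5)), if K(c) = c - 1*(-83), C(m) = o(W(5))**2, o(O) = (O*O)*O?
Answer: 10257/244151 ≈ 0.042011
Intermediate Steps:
W(S) = S**(3/2)
o(O) = O**3 (o(O) = O**2*O = O**3)
C(m) = 1953125 (C(m) = ((5**(3/2))**3)**2 = ((5*sqrt(5))**3)**2 = (625*sqrt(5))**2 = 1953125)
K(c) = 83 + c (K(c) = c + 83 = 83 + c)
82056/K(C(5)) = 82056/(83 + 1953125) = 82056/1953208 = 82056*(1/1953208) = 10257/244151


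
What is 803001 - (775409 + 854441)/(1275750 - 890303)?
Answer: 309512696597/385447 ≈ 8.0300e+5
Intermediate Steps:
803001 - (775409 + 854441)/(1275750 - 890303) = 803001 - 1629850/385447 = 309512696597/385447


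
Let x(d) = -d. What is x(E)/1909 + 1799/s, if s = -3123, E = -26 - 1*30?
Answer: -3259403/5961807 ≈ -0.54671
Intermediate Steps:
E = -56 (E = -26 - 30 = -56)
x(E)/1909 + 1799/s = -1*(-56)/1909 + 1799/(-3123) = 56*(1/1909) + 1799*(-1/3123) = 56/1909 - 1799/3123 = -3259403/5961807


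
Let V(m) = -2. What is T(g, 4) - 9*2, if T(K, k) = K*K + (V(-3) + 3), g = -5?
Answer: 8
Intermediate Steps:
T(K, k) = 1 + K² (T(K, k) = K*K + (-2 + 3) = K² + 1 = 1 + K²)
T(g, 4) - 9*2 = (1 + (-5)²) - 9*2 = (1 + 25) - 18 = 26 - 18 = 8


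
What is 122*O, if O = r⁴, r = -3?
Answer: 9882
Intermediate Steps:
O = 81 (O = (-3)⁴ = 81)
122*O = 122*81 = 9882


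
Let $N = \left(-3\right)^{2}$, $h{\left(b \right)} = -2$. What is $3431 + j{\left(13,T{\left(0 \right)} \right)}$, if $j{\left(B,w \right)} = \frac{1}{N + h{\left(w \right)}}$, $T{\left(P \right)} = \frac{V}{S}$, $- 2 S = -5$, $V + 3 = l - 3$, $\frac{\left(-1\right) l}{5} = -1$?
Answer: $\frac{24018}{7} \approx 3431.1$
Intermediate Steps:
$l = 5$ ($l = \left(-5\right) \left(-1\right) = 5$)
$N = 9$
$V = -1$ ($V = -3 + \left(5 - 3\right) = -3 + 2 = -1$)
$S = \frac{5}{2}$ ($S = \left(- \frac{1}{2}\right) \left(-5\right) = \frac{5}{2} \approx 2.5$)
$T{\left(P \right)} = - \frac{2}{5}$ ($T{\left(P \right)} = - \frac{1}{\frac{5}{2}} = \left(-1\right) \frac{2}{5} = - \frac{2}{5}$)
$j{\left(B,w \right)} = \frac{1}{7}$ ($j{\left(B,w \right)} = \frac{1}{9 - 2} = \frac{1}{7}$)
$3431 + j{\left(13,T{\left(0 \right)} \right)} = 3431 + \frac{1}{7} = \frac{24018}{7}$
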